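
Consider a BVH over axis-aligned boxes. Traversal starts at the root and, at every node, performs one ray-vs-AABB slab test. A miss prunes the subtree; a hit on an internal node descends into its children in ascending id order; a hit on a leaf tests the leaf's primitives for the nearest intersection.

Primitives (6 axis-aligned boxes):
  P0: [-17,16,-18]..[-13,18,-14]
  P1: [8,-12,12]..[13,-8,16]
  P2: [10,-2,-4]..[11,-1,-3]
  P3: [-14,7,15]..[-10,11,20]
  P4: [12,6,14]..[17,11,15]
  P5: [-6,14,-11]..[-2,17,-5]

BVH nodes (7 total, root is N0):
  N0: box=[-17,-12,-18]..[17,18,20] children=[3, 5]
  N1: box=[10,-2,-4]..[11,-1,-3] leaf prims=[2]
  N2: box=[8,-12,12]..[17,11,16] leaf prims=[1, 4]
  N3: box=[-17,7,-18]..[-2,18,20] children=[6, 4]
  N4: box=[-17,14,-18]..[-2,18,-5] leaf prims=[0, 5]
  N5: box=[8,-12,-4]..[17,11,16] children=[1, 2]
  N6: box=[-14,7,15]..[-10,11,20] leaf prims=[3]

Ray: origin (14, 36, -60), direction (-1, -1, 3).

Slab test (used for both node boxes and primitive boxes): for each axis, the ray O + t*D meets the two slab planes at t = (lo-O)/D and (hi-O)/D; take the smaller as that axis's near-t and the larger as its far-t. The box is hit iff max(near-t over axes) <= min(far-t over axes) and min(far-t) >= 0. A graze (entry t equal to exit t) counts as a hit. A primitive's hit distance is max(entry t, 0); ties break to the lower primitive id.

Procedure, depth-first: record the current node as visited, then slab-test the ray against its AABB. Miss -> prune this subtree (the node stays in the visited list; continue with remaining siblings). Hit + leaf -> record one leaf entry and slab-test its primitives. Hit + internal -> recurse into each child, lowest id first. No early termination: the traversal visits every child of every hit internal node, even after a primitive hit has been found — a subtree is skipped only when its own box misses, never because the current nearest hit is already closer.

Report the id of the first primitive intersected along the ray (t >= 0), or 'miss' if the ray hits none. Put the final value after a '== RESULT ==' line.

Trace the traversal:
N0 x:[-3,31] y:[18,48] z:[14,80/3] -> hit [18,80/3], descend [3, 5]
  N3 x:[16,31] y:[18,29] z:[14,80/3] -> hit [18,80/3], descend [4, 6]
    N4 x:[16,31] y:[18,22] z:[14,55/3] -> hit [18,55/3] leaf, test {P0(miss), P5(miss)}
    N6 x:[24,28] y:[25,29] z:[25,80/3] -> hit [25,80/3] leaf, test {P3@t=25}
  N5 x:[-3,6] y:[25,48] z:[56/3,76/3] -> miss, prune

Visited [0, 3, 4, 6, 5]. Tests: 5 box, 2 leaf. Nearest: P3.

== RESULT ==
3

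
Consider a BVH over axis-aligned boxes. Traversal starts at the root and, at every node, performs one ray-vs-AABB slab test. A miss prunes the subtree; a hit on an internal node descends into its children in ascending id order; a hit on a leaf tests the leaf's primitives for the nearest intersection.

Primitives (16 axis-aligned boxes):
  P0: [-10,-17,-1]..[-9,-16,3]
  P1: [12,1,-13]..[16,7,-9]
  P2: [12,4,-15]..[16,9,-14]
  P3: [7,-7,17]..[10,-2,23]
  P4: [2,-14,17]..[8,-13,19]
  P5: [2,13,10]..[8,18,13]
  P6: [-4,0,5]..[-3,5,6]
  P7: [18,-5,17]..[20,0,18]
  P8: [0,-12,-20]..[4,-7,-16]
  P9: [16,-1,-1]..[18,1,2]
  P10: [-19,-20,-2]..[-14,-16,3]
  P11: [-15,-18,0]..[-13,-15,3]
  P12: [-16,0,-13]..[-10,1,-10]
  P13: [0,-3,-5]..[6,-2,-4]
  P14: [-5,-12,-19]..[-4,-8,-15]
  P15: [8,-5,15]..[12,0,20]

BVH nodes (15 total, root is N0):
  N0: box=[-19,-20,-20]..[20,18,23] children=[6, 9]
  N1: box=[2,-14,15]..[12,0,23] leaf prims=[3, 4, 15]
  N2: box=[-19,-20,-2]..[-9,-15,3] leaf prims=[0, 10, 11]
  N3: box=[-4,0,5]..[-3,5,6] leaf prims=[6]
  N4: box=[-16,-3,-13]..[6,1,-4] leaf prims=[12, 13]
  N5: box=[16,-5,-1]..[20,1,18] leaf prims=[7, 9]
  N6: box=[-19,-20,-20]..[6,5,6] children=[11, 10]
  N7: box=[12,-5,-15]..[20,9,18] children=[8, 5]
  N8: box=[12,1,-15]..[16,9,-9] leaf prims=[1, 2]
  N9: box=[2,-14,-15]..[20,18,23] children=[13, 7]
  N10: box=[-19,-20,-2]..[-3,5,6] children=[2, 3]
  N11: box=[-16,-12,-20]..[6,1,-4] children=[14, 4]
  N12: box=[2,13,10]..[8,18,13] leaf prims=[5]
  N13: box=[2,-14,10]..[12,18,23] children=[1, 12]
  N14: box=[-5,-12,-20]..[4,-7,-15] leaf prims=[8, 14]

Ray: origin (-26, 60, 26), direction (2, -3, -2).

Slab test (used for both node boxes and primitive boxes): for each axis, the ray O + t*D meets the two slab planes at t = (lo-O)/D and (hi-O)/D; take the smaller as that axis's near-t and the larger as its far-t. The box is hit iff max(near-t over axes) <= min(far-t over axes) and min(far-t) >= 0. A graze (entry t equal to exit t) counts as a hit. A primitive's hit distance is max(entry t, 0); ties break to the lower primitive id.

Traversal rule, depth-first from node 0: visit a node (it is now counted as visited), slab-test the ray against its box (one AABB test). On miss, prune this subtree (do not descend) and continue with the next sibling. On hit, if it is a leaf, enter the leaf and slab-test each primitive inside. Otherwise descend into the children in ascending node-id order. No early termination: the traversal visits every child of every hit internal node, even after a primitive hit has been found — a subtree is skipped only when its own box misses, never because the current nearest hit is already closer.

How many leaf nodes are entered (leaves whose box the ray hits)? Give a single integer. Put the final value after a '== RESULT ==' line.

Trace the traversal:
N0 x:[7/2,23] y:[14,80/3] z:[3/2,23] -> hit [14,23], descend [6, 9]
  N6 x:[7/2,16] y:[55/3,80/3] z:[10,23] -> miss, prune
  N9 x:[14,23] y:[14,74/3] z:[3/2,41/2] -> hit [14,41/2], descend [7, 13]
    N7 x:[19,23] y:[17,65/3] z:[4,41/2] -> hit [19,41/2], descend [5, 8]
      N5 x:[21,23] y:[59/3,65/3] z:[4,27/2] -> miss, prune
      N8 x:[19,21] y:[17,59/3] z:[35/2,41/2] -> hit [19,59/3] leaf, test {P1@t=19, P2(miss)}
    N13 x:[14,19] y:[14,74/3] z:[3/2,8] -> miss, prune

Summary -> nodes [0, 6, 9, 7, 5, 8, 13]; box-tests=7; leaf-entries=1; first=P1

== RESULT ==
1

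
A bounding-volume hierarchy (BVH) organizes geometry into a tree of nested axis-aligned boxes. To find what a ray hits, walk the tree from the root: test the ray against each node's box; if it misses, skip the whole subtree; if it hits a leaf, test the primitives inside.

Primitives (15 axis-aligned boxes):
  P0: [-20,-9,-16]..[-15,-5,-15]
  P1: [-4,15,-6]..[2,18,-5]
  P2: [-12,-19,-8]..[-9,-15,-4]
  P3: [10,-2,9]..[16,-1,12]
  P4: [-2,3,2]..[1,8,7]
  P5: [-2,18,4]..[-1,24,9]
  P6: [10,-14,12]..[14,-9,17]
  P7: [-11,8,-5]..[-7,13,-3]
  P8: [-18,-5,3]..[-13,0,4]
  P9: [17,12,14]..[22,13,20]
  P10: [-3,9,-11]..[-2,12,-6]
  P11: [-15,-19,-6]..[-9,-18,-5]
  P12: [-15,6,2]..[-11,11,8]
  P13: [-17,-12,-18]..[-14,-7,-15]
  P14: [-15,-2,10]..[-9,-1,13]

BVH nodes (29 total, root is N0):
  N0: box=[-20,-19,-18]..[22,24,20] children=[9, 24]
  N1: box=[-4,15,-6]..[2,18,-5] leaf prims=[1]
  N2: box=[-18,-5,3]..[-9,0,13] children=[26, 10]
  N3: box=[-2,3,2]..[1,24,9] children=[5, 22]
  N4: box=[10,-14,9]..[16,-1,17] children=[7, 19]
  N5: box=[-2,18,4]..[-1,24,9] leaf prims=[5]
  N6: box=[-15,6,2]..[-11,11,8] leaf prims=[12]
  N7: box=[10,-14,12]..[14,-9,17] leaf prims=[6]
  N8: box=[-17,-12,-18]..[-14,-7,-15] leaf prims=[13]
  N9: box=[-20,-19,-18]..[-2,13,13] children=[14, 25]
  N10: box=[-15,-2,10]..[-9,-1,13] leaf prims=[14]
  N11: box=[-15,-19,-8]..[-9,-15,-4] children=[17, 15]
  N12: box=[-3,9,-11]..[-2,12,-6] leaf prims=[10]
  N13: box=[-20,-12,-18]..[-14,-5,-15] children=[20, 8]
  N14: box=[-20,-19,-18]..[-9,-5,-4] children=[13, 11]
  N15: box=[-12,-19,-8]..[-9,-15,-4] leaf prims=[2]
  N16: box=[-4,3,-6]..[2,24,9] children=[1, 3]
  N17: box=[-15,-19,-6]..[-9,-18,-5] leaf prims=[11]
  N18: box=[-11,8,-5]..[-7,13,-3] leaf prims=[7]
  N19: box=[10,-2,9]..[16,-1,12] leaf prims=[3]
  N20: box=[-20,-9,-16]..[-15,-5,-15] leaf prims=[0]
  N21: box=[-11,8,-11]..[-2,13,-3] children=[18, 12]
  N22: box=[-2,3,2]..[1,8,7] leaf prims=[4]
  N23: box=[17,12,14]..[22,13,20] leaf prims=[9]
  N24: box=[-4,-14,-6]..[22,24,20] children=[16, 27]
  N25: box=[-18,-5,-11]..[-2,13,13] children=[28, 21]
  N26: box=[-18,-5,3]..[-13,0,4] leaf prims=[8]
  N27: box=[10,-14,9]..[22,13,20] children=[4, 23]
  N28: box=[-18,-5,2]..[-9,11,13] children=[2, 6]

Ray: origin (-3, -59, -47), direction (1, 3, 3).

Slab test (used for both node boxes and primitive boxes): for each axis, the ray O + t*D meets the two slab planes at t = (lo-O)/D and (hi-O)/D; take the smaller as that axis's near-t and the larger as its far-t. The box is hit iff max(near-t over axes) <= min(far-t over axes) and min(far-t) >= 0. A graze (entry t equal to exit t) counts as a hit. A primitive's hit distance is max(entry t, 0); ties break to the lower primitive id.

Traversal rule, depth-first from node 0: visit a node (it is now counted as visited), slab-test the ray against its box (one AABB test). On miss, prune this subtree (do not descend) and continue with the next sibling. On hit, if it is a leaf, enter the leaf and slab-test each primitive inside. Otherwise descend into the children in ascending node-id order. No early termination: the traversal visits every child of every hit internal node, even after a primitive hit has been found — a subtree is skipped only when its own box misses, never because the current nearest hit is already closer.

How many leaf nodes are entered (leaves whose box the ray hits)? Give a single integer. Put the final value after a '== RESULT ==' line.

Traverse from the root:
N0 x:[-17,25] y:[40/3,83/3] z:[29/3,67/3] -> hit [40/3,67/3], descend [9, 24]
  N9 x:[-17,1] y:[40/3,24] z:[29/3,20] -> miss, prune
  N24 x:[-1,25] y:[15,83/3] z:[41/3,67/3] -> hit [15,67/3], descend [16, 27]
    N16 x:[-1,5] y:[62/3,83/3] z:[41/3,56/3] -> miss, prune
    N27 x:[13,25] y:[15,24] z:[56/3,67/3] -> hit [56/3,67/3], descend [4, 23]
      N4 x:[13,19] y:[15,58/3] z:[56/3,64/3] -> hit [56/3,19], descend [7, 19]
        N7 x:[13,17] y:[15,50/3] z:[59/3,64/3] -> miss, prune
        N19 x:[13,19] y:[19,58/3] z:[56/3,59/3] -> hit [19,19] leaf, test {P3@t=19}
      N23 x:[20,25] y:[71/3,24] z:[61/3,67/3] -> miss, prune

Visited [0, 9, 24, 16, 27, 4, 7, 19, 23]. Tests: 9 box, 1 leaf. Nearest: P3.

== RESULT ==
1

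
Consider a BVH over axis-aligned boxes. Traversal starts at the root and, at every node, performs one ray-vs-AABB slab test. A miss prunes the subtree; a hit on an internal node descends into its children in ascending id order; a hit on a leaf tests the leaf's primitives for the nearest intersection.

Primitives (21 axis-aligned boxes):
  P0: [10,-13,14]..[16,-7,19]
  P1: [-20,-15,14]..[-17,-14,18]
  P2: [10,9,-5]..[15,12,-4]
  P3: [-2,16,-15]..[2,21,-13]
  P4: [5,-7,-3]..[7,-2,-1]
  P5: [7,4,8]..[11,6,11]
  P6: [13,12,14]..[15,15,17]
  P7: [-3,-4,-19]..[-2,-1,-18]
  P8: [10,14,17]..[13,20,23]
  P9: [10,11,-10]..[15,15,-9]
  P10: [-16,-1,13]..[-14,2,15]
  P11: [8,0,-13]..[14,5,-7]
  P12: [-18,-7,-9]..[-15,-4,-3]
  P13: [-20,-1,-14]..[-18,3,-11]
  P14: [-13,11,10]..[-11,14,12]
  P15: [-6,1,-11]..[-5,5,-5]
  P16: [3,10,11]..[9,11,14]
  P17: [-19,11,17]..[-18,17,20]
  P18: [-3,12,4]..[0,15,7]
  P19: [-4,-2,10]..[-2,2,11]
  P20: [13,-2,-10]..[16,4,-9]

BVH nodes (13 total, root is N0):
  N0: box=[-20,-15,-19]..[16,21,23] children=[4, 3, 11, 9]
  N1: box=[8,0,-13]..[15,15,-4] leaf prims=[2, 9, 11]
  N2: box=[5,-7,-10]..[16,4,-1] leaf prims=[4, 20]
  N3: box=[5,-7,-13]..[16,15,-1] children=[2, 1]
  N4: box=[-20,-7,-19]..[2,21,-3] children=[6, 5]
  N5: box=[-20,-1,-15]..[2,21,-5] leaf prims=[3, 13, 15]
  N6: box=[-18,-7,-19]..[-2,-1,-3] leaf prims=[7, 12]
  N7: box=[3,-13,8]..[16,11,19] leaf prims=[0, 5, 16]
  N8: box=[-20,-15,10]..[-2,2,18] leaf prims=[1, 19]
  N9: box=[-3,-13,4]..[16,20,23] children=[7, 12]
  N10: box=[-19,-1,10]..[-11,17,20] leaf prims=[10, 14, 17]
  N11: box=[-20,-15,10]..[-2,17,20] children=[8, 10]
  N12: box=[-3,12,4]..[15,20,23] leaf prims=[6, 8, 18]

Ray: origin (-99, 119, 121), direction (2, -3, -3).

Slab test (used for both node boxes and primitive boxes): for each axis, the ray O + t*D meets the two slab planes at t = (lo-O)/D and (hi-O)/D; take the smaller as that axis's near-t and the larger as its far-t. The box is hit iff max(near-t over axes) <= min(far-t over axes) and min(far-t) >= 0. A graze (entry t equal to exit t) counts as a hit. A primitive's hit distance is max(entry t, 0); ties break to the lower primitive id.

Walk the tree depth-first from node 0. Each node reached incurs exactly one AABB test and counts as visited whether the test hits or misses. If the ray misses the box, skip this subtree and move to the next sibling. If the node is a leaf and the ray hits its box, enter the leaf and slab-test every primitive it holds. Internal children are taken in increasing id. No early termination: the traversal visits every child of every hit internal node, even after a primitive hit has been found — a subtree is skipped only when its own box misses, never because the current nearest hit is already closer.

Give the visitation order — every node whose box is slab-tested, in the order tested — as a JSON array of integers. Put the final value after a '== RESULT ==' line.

Traverse from the root:
N0 x:[79/2,115/2] y:[98/3,134/3] z:[98/3,140/3] -> hit [79/2,134/3], descend [3, 4, 9, 11]
  N3 x:[52,115/2] y:[104/3,42] z:[122/3,134/3] -> miss, prune
  N4 x:[79/2,101/2] y:[98/3,42] z:[124/3,140/3] -> hit [124/3,42], descend [5, 6]
    N5 x:[79/2,101/2] y:[98/3,40] z:[42,136/3] -> miss, prune
    N6 x:[81/2,97/2] y:[40,42] z:[124/3,140/3] -> hit [124/3,42] leaf, test {P7(miss), P12@t=124/3}
  N9 x:[48,115/2] y:[33,44] z:[98/3,39] -> miss, prune
  N11 x:[79/2,97/2] y:[34,134/3] z:[101/3,37] -> miss, prune

Visited [0, 3, 4, 5, 6, 9, 11]. Tests: 7 box, 1 leaf. Nearest: P12.

== RESULT ==
[0, 3, 4, 5, 6, 9, 11]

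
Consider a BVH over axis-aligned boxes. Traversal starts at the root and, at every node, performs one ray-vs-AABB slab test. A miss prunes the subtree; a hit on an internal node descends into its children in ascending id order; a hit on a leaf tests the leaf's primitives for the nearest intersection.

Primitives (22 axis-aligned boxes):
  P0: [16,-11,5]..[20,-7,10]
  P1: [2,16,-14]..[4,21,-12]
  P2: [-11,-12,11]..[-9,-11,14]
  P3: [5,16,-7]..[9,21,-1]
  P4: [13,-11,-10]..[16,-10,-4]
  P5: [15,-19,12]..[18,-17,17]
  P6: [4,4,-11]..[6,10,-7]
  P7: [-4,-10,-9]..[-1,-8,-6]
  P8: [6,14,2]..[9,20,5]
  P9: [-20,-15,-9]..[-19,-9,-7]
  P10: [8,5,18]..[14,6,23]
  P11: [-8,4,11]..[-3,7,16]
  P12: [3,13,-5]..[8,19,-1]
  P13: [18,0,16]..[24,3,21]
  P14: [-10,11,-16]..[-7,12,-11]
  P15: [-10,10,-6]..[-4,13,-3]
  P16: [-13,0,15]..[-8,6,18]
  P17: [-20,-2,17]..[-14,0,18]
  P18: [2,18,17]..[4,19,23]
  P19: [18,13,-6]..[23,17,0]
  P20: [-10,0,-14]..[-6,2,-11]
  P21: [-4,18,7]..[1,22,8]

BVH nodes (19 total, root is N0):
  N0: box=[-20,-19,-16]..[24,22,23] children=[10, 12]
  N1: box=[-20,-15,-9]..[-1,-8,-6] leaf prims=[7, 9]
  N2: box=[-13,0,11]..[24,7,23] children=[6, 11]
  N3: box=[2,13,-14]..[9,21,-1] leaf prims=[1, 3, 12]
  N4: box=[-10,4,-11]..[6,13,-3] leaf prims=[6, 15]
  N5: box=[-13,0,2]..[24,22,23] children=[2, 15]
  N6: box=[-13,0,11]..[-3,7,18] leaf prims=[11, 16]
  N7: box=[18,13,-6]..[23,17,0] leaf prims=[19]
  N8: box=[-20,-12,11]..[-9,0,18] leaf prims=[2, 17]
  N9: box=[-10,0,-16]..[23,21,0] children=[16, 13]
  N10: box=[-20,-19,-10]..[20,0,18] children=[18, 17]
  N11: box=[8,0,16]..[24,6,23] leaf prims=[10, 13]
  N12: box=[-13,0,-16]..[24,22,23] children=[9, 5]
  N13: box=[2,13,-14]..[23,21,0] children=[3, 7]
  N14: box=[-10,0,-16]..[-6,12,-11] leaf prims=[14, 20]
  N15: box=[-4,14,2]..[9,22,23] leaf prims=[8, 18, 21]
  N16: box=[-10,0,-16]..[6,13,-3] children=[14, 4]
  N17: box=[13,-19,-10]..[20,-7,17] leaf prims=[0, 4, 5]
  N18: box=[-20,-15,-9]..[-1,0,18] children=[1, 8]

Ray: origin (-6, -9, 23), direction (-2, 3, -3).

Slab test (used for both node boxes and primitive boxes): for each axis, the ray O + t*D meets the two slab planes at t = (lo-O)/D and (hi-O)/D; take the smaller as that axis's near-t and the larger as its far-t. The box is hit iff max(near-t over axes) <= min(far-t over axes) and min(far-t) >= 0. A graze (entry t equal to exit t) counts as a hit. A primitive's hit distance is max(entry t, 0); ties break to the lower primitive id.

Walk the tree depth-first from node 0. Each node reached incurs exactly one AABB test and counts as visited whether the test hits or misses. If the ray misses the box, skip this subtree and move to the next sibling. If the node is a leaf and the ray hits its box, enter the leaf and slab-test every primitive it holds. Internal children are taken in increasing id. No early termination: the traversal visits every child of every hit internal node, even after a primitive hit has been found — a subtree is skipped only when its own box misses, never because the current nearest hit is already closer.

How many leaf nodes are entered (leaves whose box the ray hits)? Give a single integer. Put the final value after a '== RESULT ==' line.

Trace the traversal:
N0 x:[-15,7] y:[-10/3,31/3] z:[0,13] -> hit [0,7], descend [10, 12]
  N10 x:[-13,7] y:[-10/3,3] z:[5/3,11] -> hit [5/3,3], descend [17, 18]
    N17 x:[-13,-19/2] y:[-10/3,2/3] z:[2,11] -> miss, prune
    N18 x:[-5/2,7] y:[-2,3] z:[5/3,32/3] -> hit [5/3,3], descend [1, 8]
      N1 x:[-5/2,7] y:[-2,1/3] z:[29/3,32/3] -> miss, prune
      N8 x:[3/2,7] y:[-1,3] z:[5/3,4] -> hit [5/3,3] leaf, test {P2(miss), P17(miss)}
  N12 x:[-15,7/2] y:[3,31/3] z:[0,13] -> hit [3,7/2], descend [5, 9]
    N5 x:[-15,7/2] y:[3,31/3] z:[0,7] -> hit [3,7/2], descend [2, 15]
      N2 x:[-15,7/2] y:[3,16/3] z:[0,4] -> hit [3,7/2], descend [6, 11]
        N6 x:[-3/2,7/2] y:[3,16/3] z:[5/3,4] -> hit [3,7/2] leaf, test {P11(miss), P16(miss)}
        N11 x:[-15,-7] y:[3,5] z:[0,7/3] -> miss, prune
      N15 x:[-15/2,-1] y:[23/3,31/3] z:[0,7] -> miss, prune
    N9 x:[-29/2,2] y:[3,10] z:[23/3,13] -> miss, prune

order=[0, 10, 17, 18, 1, 8, 12, 5, 2, 6, 11, 15, 9]  |boxes|=13  |leaves|=2  hit=miss

== RESULT ==
2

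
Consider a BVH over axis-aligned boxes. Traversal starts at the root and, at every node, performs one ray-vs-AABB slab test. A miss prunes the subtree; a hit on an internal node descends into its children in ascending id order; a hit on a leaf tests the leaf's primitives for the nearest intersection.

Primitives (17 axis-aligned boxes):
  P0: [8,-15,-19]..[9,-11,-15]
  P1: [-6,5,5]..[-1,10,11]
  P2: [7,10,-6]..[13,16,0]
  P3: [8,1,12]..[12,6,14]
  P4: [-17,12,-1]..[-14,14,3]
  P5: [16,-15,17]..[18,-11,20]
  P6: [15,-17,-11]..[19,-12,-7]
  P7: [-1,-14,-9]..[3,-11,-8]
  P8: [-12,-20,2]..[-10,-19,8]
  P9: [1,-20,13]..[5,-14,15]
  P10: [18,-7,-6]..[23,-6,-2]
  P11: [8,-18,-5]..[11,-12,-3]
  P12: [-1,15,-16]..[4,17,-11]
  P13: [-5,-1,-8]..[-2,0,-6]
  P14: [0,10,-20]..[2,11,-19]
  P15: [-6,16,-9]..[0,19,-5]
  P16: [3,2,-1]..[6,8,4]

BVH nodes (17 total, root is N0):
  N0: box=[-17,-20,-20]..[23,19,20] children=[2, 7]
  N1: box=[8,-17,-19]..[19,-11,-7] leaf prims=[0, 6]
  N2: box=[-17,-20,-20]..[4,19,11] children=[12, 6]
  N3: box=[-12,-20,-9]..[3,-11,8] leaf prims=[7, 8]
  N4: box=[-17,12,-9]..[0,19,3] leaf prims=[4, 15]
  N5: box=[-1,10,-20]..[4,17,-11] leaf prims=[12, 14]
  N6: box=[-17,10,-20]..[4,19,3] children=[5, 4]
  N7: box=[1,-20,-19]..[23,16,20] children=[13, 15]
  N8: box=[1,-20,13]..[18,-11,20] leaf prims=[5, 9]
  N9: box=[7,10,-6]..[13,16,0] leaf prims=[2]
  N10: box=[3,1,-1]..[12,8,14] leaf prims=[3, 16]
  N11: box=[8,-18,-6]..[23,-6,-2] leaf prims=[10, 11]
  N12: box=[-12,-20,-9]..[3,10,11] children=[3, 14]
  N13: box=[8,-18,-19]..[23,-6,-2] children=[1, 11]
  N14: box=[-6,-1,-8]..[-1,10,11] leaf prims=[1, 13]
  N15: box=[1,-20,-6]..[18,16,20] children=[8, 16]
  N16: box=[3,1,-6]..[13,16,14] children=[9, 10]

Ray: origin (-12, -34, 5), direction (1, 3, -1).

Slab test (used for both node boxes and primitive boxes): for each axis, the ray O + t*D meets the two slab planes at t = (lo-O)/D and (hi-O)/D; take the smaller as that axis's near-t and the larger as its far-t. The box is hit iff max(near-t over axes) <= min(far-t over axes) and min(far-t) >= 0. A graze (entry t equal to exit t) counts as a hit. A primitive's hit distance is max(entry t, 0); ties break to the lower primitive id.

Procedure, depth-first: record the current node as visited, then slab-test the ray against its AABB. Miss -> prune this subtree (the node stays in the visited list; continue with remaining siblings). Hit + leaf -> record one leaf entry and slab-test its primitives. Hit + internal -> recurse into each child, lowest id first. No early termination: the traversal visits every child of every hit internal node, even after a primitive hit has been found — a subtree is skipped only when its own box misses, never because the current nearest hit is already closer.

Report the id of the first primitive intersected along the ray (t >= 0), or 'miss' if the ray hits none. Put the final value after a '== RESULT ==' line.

Walk:
N0 x:[-5,35] y:[14/3,53/3] z:[-15,25] -> hit [14/3,53/3], descend [2, 7]
  N2 x:[-5,16] y:[14/3,53/3] z:[-6,25] -> hit [14/3,16], descend [6, 12]
    N6 x:[-5,16] y:[44/3,53/3] z:[2,25] -> hit [44/3,16], descend [4, 5]
      N4 x:[-5,12] y:[46/3,53/3] z:[2,14] -> miss, prune
      N5 x:[11,16] y:[44/3,17] z:[16,25] -> hit [16,16] leaf, test {P12(miss), P14(miss)}
    N12 x:[0,15] y:[14/3,44/3] z:[-6,14] -> hit [14/3,14], descend [3, 14]
      N3 x:[0,15] y:[14/3,23/3] z:[-3,14] -> hit [14/3,23/3] leaf, test {P7(miss), P8(miss)}
      N14 x:[6,11] y:[11,44/3] z:[-6,13] -> hit [11,11] leaf, test {P1(miss), P13(miss)}
  N7 x:[13,35] y:[14/3,50/3] z:[-15,24] -> hit [13,50/3], descend [13, 15]
    N13 x:[20,35] y:[16/3,28/3] z:[7,24] -> miss, prune
    N15 x:[13,30] y:[14/3,50/3] z:[-15,11] -> miss, prune

Visited [0, 2, 6, 4, 5, 12, 3, 14, 7, 13, 15]. Tests: 11 box, 3 leaf. Nearest: miss.

== RESULT ==
miss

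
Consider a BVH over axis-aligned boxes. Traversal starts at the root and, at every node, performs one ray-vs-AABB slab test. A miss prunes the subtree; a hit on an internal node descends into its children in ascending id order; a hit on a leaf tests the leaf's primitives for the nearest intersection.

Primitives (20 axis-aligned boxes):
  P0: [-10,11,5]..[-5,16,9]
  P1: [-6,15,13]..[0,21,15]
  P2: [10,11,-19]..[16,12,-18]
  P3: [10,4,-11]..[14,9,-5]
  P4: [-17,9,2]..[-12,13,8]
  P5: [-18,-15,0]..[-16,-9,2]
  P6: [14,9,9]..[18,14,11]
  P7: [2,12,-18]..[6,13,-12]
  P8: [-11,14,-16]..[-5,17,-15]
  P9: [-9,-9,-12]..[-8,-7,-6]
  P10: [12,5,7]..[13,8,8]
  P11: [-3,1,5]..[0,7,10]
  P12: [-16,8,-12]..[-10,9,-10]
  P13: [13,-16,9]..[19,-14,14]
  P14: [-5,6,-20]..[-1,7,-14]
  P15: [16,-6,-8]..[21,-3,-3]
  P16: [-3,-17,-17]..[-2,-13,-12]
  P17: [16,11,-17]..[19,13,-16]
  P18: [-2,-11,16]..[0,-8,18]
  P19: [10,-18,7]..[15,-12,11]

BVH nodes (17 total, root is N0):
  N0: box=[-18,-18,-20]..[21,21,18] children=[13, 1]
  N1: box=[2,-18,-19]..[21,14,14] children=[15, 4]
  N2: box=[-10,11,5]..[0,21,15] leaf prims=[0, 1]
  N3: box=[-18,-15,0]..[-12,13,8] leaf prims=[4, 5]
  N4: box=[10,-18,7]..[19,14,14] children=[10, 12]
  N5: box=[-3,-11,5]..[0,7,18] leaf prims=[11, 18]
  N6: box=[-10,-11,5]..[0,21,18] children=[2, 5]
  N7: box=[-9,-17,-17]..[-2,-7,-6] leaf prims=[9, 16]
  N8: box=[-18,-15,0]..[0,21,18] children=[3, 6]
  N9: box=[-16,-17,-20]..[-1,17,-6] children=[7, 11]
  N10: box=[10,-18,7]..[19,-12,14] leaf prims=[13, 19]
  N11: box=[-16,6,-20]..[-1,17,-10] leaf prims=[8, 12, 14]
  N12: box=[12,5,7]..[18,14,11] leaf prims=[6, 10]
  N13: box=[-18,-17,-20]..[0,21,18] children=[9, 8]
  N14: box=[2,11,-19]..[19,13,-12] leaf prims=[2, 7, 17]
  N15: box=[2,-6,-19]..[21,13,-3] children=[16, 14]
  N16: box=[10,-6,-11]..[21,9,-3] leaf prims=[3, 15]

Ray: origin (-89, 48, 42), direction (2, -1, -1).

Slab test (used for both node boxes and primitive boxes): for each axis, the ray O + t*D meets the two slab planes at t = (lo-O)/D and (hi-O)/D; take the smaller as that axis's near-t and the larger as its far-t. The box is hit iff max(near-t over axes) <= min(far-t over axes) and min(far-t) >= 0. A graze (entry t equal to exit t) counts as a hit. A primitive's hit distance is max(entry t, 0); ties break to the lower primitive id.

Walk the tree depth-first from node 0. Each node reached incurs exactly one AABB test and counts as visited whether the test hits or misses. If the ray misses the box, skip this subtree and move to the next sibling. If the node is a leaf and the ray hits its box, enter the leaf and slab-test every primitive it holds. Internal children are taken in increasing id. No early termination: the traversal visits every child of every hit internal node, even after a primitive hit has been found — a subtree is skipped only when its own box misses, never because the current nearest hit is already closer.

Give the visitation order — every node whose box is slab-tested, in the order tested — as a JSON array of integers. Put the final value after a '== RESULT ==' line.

Walk:
N0 x:[71/2,55] y:[27,66] z:[24,62] -> hit [71/2,55], descend [1, 13]
  N1 x:[91/2,55] y:[34,66] z:[28,61] -> hit [91/2,55], descend [4, 15]
    N4 x:[99/2,54] y:[34,66] z:[28,35] -> miss, prune
    N15 x:[91/2,55] y:[35,54] z:[45,61] -> hit [91/2,54], descend [14, 16]
      N14 x:[91/2,54] y:[35,37] z:[54,61] -> miss, prune
      N16 x:[99/2,55] y:[39,54] z:[45,53] -> hit [99/2,53] leaf, test {P3(miss), P15(miss)}
  N13 x:[71/2,89/2] y:[27,65] z:[24,62] -> hit [71/2,89/2], descend [8, 9]
    N8 x:[71/2,89/2] y:[27,63] z:[24,42] -> hit [71/2,42], descend [3, 6]
      N3 x:[71/2,77/2] y:[35,63] z:[34,42] -> hit [71/2,77/2] leaf, test {P4@t=36, P5(miss)}
      N6 x:[79/2,89/2] y:[27,59] z:[24,37] -> miss, prune
    N9 x:[73/2,44] y:[31,65] z:[48,62] -> miss, prune

Visited [0, 1, 4, 15, 14, 16, 13, 8, 3, 6, 9]. Tests: 11 box, 2 leaf. Nearest: P4.

== RESULT ==
[0, 1, 4, 15, 14, 16, 13, 8, 3, 6, 9]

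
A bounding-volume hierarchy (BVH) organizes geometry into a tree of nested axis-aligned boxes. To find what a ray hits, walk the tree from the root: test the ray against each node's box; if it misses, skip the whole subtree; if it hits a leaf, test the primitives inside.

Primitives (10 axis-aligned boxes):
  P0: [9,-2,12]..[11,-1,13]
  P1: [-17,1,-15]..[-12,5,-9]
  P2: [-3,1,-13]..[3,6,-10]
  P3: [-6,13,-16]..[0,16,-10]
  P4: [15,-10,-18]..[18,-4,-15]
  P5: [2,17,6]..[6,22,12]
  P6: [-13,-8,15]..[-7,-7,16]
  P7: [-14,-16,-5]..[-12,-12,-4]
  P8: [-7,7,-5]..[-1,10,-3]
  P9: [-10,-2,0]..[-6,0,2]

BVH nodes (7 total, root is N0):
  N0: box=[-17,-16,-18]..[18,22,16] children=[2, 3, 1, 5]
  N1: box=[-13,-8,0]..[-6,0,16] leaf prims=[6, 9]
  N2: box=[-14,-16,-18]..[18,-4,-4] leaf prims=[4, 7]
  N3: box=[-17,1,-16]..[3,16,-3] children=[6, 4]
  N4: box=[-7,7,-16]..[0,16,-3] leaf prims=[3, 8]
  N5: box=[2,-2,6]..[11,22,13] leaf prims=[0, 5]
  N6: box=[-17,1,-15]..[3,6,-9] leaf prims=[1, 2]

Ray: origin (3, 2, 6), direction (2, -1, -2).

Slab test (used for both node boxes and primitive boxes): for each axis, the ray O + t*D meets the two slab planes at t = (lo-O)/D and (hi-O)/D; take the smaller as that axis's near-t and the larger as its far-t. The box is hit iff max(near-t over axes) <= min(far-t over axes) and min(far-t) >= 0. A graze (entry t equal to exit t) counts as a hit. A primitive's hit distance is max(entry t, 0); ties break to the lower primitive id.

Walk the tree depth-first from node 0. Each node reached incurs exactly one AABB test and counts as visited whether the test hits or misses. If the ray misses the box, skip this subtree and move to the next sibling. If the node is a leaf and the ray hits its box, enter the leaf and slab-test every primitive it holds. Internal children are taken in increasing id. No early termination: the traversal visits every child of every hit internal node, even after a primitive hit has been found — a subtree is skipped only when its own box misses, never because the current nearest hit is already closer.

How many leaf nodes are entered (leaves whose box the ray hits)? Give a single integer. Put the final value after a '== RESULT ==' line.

Trace the traversal:
N0 x:[-10,15/2] y:[-20,18] z:[-5,12] -> hit [-5,15/2], descend [1, 2, 3, 5]
  N1 x:[-8,-9/2] y:[2,10] z:[-5,3] -> miss, prune
  N2 x:[-17/2,15/2] y:[6,18] z:[5,12] -> hit [6,15/2] leaf, test {P4(miss), P7(miss)}
  N3 x:[-10,0] y:[-14,1] z:[9/2,11] -> miss, prune
  N5 x:[-1/2,4] y:[-20,4] z:[-7/2,0] -> hit [-1/2,0] leaf, test {P0(miss), P5(miss)}

5 AABB tests over nodes [0, 1, 2, 3, 5]; 2 leaves entered; closest miss.

== RESULT ==
2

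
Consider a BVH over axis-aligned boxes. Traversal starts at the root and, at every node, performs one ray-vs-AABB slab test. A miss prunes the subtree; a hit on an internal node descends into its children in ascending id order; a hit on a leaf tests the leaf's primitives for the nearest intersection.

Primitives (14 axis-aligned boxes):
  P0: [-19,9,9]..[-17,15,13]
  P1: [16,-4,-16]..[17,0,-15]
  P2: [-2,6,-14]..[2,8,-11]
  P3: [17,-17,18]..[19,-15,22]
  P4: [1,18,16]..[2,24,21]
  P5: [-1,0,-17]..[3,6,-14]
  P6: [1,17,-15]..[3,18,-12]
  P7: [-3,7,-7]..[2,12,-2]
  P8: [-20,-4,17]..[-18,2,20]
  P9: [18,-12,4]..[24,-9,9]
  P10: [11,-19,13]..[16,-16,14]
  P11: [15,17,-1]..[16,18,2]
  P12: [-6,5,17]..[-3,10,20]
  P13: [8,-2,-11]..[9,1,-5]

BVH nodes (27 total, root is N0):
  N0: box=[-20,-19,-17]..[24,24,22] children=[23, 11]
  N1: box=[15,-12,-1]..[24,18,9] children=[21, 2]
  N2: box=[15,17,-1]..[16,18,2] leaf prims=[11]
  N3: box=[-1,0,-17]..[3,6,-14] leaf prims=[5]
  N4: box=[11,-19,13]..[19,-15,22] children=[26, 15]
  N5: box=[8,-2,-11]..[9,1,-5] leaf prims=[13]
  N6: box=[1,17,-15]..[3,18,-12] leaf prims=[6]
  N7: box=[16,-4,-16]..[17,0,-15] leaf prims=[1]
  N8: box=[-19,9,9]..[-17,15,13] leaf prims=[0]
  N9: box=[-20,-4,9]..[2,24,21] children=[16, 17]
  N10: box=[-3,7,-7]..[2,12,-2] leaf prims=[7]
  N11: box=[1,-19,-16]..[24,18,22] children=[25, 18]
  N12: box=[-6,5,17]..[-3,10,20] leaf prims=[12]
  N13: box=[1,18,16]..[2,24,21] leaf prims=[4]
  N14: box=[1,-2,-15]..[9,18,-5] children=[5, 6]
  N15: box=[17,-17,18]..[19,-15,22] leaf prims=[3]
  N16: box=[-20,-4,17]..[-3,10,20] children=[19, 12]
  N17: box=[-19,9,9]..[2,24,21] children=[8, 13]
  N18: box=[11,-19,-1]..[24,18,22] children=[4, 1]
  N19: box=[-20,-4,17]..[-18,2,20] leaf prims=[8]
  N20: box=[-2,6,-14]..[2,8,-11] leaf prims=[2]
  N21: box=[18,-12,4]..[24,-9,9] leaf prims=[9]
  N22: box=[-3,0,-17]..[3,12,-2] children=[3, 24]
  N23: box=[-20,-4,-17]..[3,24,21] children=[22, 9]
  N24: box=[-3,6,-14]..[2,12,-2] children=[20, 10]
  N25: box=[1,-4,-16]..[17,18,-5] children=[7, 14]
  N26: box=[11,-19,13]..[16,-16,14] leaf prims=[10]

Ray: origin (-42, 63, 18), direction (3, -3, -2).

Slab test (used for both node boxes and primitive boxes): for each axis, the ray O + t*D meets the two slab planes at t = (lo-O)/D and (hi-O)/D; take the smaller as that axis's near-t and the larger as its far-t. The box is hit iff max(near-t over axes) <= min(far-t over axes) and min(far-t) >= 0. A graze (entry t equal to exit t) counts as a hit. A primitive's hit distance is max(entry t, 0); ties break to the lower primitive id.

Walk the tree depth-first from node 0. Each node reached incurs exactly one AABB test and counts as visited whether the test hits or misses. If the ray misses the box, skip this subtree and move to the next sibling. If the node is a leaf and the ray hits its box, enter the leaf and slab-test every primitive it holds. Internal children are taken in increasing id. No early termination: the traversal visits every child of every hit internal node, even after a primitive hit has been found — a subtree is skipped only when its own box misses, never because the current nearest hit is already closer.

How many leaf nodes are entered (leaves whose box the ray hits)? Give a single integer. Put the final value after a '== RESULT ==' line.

Trace the traversal:
N0 x:[22/3,22] y:[13,82/3] z:[-2,35/2] -> hit [13,35/2], descend [11, 23]
  N11 x:[43/3,22] y:[15,82/3] z:[-2,17] -> hit [15,17], descend [18, 25]
    N18 x:[53/3,22] y:[15,82/3] z:[-2,19/2] -> miss, prune
    N25 x:[43/3,59/3] y:[15,67/3] z:[23/2,17] -> hit [15,17], descend [7, 14]
      N7 x:[58/3,59/3] y:[21,67/3] z:[33/2,17] -> miss, prune
      N14 x:[43/3,17] y:[15,65/3] z:[23/2,33/2] -> hit [15,33/2], descend [5, 6]
        N5 x:[50/3,17] y:[62/3,65/3] z:[23/2,29/2] -> miss, prune
        N6 x:[43/3,15] y:[15,46/3] z:[15,33/2] -> hit [15,15] leaf, test {P6@t=15}
  N23 x:[22/3,15] y:[13,67/3] z:[-3/2,35/2] -> hit [13,15], descend [9, 22]
    N9 x:[22/3,44/3] y:[13,67/3] z:[-3/2,9/2] -> miss, prune
    N22 x:[13,15] y:[17,21] z:[10,35/2] -> miss, prune

Visited [0, 11, 18, 25, 7, 14, 5, 6, 23, 9, 22]. Tests: 11 box, 1 leaf. Nearest: P6.

== RESULT ==
1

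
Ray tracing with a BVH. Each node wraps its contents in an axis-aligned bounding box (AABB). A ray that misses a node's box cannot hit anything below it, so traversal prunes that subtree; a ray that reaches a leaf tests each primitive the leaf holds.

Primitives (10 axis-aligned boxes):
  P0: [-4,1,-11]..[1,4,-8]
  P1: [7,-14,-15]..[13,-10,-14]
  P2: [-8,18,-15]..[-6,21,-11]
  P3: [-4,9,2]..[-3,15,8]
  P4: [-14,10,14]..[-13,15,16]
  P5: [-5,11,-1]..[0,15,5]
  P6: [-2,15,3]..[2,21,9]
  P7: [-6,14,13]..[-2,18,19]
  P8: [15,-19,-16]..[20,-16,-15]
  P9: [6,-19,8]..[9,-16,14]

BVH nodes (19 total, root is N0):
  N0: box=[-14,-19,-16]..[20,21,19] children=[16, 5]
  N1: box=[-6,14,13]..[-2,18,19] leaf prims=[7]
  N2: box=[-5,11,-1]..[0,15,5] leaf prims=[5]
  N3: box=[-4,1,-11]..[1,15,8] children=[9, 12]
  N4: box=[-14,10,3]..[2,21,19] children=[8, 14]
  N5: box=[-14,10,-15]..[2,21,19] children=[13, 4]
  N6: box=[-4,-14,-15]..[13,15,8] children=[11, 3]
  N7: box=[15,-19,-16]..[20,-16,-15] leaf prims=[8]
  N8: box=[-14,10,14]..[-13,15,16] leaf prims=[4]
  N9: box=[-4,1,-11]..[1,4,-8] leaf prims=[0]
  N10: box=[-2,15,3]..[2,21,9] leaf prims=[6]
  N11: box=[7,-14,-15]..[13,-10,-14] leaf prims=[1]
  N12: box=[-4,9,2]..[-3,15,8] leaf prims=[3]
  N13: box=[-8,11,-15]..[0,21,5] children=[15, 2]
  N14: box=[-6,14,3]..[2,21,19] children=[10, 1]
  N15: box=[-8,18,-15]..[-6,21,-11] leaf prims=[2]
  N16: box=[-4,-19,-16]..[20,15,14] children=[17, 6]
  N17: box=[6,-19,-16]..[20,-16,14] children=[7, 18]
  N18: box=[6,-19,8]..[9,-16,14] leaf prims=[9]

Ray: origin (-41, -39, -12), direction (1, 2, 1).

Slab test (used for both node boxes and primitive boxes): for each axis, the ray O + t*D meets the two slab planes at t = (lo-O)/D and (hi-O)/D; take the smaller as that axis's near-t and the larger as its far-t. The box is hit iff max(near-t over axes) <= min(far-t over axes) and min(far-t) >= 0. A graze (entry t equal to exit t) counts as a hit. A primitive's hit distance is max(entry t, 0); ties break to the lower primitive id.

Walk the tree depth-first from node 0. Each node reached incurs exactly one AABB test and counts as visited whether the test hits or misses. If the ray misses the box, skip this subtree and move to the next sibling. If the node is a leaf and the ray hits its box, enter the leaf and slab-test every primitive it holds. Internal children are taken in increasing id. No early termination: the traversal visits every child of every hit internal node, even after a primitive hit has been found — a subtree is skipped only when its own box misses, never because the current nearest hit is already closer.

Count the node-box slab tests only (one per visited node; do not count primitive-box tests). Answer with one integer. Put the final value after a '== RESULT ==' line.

Trace the traversal:
N0 x:[27,61] y:[10,30] z:[-4,31] -> hit [27,30], descend [5, 16]
  N5 x:[27,43] y:[49/2,30] z:[-3,31] -> hit [27,30], descend [4, 13]
    N4 x:[27,43] y:[49/2,30] z:[15,31] -> hit [27,30], descend [8, 14]
      N8 x:[27,28] y:[49/2,27] z:[26,28] -> hit [27,27] leaf, test {P4@t=27}
      N14 x:[35,43] y:[53/2,30] z:[15,31] -> miss, prune
    N13 x:[33,41] y:[25,30] z:[-3,17] -> miss, prune
  N16 x:[37,61] y:[10,27] z:[-4,26] -> miss, prune

order=[0, 5, 4, 8, 14, 13, 16]  |boxes|=7  |leaves|=1  hit=P4

== RESULT ==
7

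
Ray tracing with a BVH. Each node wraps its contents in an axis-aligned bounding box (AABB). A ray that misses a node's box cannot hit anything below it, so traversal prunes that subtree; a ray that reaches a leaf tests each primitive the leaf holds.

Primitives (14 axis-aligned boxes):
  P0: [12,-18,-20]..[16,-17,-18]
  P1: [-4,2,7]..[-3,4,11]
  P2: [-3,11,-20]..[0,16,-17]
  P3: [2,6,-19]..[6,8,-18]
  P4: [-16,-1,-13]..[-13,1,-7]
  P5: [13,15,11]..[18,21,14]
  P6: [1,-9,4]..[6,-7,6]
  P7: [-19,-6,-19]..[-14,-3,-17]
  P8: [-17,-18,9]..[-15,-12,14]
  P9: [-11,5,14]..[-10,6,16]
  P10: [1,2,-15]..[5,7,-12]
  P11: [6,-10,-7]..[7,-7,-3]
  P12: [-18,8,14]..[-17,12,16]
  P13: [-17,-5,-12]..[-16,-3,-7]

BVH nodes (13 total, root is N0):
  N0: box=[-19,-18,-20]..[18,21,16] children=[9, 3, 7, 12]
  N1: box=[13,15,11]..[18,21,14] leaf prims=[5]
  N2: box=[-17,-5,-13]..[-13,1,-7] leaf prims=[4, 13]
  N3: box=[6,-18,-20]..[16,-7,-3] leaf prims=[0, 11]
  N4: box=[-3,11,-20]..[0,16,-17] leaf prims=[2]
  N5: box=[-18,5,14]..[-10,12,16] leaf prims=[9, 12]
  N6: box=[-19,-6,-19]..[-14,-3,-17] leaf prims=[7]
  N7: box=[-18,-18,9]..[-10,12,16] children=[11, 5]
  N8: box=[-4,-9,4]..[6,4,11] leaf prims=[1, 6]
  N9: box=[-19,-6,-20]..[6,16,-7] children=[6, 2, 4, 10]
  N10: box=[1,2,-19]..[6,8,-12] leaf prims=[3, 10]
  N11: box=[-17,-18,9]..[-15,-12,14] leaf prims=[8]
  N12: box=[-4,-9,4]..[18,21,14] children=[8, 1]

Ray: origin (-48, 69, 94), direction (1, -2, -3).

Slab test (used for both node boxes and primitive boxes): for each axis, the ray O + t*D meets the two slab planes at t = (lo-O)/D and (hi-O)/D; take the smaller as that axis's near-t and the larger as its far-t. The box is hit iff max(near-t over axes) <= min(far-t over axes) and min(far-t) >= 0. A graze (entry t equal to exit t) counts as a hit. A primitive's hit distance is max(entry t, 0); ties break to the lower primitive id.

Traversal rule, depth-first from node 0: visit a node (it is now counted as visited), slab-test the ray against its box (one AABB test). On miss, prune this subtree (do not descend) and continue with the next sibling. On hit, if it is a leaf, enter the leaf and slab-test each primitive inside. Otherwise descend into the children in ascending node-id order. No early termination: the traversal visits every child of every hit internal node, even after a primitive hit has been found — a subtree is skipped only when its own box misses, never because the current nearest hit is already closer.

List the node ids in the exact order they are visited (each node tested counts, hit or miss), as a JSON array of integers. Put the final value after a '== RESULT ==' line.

Traverse from the root:
N0 x:[29,66] y:[24,87/2] z:[26,38] -> hit [29,38], descend [3, 7, 9, 12]
  N3 x:[54,64] y:[38,87/2] z:[97/3,38] -> miss, prune
  N7 x:[30,38] y:[57/2,87/2] z:[26,85/3] -> miss, prune
  N9 x:[29,54] y:[53/2,75/2] z:[101/3,38] -> hit [101/3,75/2], descend [2, 4, 6, 10]
    N2 x:[31,35] y:[34,37] z:[101/3,107/3] -> hit [34,35] leaf, test {P4@t=34, P13(miss)}
    N4 x:[45,48] y:[53/2,29] z:[37,38] -> miss, prune
    N6 x:[29,34] y:[36,75/2] z:[37,113/3] -> miss, prune
    N10 x:[49,54] y:[61/2,67/2] z:[106/3,113/3] -> miss, prune
  N12 x:[44,66] y:[24,39] z:[80/3,30] -> miss, prune

order=[0, 3, 7, 9, 2, 4, 6, 10, 12]  |boxes|=9  |leaves|=1  hit=P4

== RESULT ==
[0, 3, 7, 9, 2, 4, 6, 10, 12]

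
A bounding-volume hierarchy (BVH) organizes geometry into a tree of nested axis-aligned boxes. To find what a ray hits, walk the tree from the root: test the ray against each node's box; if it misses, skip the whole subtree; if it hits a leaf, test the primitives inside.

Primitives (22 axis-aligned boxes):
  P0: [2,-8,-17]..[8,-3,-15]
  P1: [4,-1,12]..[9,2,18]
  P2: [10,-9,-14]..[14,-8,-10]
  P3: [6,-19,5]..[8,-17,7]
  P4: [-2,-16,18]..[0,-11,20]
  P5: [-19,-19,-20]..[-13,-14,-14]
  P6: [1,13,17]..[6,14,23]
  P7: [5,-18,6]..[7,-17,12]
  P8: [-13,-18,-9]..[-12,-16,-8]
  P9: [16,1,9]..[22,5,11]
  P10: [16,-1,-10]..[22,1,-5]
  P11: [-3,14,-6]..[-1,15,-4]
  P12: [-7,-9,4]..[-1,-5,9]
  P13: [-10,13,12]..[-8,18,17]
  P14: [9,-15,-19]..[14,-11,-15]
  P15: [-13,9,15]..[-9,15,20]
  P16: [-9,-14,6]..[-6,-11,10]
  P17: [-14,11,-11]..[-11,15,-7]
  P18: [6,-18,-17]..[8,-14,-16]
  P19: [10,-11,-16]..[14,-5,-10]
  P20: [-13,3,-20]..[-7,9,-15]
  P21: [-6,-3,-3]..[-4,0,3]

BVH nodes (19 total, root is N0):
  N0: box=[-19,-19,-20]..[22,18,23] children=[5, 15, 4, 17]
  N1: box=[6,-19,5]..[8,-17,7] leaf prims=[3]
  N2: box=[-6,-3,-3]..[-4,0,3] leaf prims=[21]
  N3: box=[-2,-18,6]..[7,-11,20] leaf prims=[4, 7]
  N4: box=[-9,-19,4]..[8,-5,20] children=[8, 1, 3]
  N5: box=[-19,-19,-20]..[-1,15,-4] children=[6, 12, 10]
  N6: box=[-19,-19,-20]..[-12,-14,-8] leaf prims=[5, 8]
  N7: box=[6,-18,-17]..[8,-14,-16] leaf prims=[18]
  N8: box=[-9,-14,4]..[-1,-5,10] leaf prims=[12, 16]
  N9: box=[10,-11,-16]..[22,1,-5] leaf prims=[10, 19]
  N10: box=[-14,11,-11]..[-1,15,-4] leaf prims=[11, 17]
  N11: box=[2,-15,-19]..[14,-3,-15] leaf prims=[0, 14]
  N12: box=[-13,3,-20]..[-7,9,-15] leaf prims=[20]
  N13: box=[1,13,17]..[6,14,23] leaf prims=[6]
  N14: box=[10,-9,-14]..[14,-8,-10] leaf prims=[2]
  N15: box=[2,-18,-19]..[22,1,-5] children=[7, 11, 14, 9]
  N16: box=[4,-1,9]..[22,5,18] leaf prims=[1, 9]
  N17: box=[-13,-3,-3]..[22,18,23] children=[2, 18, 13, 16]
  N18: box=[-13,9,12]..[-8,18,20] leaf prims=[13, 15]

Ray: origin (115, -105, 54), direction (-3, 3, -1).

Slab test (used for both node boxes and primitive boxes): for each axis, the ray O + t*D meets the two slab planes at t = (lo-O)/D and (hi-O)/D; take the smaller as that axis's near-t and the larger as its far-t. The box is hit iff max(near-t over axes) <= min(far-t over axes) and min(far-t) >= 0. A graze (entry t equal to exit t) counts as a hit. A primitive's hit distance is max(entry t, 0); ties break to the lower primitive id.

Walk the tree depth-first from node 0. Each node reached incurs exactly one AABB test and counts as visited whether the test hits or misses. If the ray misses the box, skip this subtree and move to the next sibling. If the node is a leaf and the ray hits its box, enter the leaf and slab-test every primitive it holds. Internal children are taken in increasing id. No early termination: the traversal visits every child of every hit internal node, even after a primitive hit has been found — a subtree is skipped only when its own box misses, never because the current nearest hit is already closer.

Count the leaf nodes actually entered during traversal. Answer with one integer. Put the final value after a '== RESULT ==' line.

Traverse from the root:
N0 x:[31,134/3] y:[86/3,41] z:[31,74] -> hit [31,41], descend [4, 5, 15, 17]
  N4 x:[107/3,124/3] y:[86/3,100/3] z:[34,50] -> miss, prune
  N5 x:[116/3,134/3] y:[86/3,40] z:[58,74] -> miss, prune
  N15 x:[31,113/3] y:[29,106/3] z:[59,73] -> miss, prune
  N17 x:[31,128/3] y:[34,41] z:[31,57] -> hit [34,41], descend [2, 13, 16, 18]
    N2 x:[119/3,121/3] y:[34,35] z:[51,57] -> miss, prune
    N13 x:[109/3,38] y:[118/3,119/3] z:[31,37] -> miss, prune
    N16 x:[31,37] y:[104/3,110/3] z:[36,45] -> hit [36,110/3] leaf, test {P1(miss), P9(miss)}
    N18 x:[41,128/3] y:[38,41] z:[34,42] -> hit [41,41] leaf, test {P13@t=41, P15(miss)}

Summary -> nodes [0, 4, 5, 15, 17, 2, 13, 16, 18]; box-tests=9; leaf-entries=2; first=P13

== RESULT ==
2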